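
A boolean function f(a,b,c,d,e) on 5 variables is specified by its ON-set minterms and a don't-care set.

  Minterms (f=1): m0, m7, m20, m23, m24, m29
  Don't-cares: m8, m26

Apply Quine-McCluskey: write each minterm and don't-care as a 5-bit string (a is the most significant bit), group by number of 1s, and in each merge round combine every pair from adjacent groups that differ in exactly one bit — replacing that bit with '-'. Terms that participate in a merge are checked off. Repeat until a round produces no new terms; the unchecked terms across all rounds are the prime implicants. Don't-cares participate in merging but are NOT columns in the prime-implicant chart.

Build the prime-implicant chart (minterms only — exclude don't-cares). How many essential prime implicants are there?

size-2^0 implicants → 00000(✓)  00111(✓)  01000(✓)  10100  10111(✓)  11000(✓)  11010(✓)  11101
size-2^1 implicants → -0111  -1000  0-000  110-0
Unchecked terms (primes): -0111, -1000, 0-000, 10100, 110-0, 11101
Minterm coverage:
  m0 ⊆ 0-000 [E]
  m7 ⊆ -0111 [E]
  m20 ⊆ 10100 [E]
  m23 ⊆ -0111 [E]
  m24 ⊆ -1000,110-0
  m29 ⊆ 11101 [E]
E = {-0111, 0-000, 10100, 11101}

4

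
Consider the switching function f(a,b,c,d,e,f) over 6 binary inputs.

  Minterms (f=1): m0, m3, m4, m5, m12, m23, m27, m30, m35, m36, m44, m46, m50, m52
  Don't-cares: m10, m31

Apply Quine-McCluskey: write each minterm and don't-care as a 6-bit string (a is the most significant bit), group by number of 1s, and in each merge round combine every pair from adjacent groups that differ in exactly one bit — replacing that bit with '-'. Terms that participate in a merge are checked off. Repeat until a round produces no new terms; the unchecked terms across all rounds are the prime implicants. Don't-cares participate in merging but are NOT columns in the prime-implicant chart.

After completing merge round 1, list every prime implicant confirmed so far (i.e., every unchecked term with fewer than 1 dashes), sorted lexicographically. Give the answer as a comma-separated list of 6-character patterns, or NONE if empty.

001010, 110010

size-2^0 implicants → 000000(✓)  000011(✓)  000100(✓)  000101(✓)  001010  001100(✓)  010111(✓)  011011(✓)  011110(✓)  011111(✓)  100011(✓)  100100(✓)  101100(✓)  101110(✓)  110010  110100(✓)
size-2^1 implicants → -00011  -00100(✓)  -01100(✓)  00-100(✓)  000-00  00010-  01-111  011-11  01111-  1-0100  10-100(✓)  1011-0
size-2^2 implicants → -0-100
Unchecked terms (primes): -0-100, -00011, 000-00, 00010-, 001010, 01-111, 011-11, 01111-, 1-0100, 1011-0, 110010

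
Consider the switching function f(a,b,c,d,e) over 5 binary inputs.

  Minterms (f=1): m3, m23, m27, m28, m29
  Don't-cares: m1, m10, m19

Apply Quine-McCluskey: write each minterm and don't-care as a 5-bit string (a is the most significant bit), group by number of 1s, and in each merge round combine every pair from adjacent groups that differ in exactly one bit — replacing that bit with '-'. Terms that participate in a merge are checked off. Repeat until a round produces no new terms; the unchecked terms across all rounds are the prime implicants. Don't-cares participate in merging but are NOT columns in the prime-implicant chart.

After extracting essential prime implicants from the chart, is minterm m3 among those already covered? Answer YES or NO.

NO

Round 0: 00001✓ 00011✓ 01010 10011✓ 10111✓ 11011✓ 11100✓ 11101✓
Round 1: -0011 000-1 1-011 10-11 1110-
PIs = {-0011, 000-1, 01010, 1-011, 10-11, 1110-}
Coverage chart:
  m3: -0011,000-1
  m23: 10-11 ←essential
  m27: 1-011 ←essential
  m28: 1110- ←essential
  m29: 1110- ←essential
Essential: 1-011, 10-11, 1110-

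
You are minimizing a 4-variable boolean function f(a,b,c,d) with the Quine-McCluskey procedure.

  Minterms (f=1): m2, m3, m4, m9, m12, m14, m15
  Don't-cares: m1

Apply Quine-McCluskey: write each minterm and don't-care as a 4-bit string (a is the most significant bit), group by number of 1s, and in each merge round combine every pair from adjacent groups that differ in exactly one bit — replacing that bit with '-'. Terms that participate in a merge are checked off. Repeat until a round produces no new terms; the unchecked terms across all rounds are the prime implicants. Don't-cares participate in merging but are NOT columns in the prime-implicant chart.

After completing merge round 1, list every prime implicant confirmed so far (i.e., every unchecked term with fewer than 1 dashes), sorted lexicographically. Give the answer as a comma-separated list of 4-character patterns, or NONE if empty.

Round 0: 0001✓ 0010✓ 0011✓ 0100✓ 1001✓ 1100✓ 1110✓ 1111✓
Round 1: -001 -100 00-1 001- 11-0 111-
PIs = {-001, -100, 00-1, 001-, 11-0, 111-}

NONE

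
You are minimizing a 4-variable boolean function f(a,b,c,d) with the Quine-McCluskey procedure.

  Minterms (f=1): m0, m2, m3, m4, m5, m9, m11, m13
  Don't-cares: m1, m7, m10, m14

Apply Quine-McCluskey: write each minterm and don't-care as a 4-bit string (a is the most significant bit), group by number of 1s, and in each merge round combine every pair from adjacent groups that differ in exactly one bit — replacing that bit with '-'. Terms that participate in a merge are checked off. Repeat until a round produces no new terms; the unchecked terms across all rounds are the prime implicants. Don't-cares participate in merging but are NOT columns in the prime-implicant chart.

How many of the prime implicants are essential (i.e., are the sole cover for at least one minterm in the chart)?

2

size-2^0 implicants → 0000(✓)  0001(✓)  0010(✓)  0011(✓)  0100(✓)  0101(✓)  0111(✓)  1001(✓)  1010(✓)  1011(✓)  1101(✓)  1110(✓)
size-2^1 implicants → -001(✓)  -010(✓)  -011(✓)  -101(✓)  0-00(✓)  0-01(✓)  0-11(✓)  00-0(✓)  00-1(✓)  000-(✓)  001-(✓)  01-1(✓)  010-(✓)  1-01(✓)  1-10  10-1(✓)  101-(✓)
size-2^2 implicants → --01  -0-1  -01-  0--1  0-0-  00--
Unchecked terms (primes): --01, -0-1, -01-, 0--1, 0-0-, 00--, 1-10
Minterm coverage:
  m0 ⊆ 0-0-,00--
  m2 ⊆ -01-,00--
  m3 ⊆ -0-1,-01-,0--1,00--
  m4 ⊆ 0-0- [E]
  m5 ⊆ --01,0--1,0-0-
  m9 ⊆ --01,-0-1
  m11 ⊆ -0-1,-01-
  m13 ⊆ --01 [E]
E = {--01, 0-0-}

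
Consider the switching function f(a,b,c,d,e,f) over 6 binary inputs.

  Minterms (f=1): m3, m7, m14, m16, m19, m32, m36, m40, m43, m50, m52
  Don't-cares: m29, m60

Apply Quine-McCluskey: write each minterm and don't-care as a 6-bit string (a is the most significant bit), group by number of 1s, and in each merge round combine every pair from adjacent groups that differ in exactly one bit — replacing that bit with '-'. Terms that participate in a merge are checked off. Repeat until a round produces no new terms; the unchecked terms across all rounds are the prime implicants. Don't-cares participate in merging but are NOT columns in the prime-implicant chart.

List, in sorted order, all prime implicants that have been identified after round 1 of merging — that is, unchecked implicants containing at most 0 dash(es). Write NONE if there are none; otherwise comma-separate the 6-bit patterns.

[col 0] 000011*, 000111*, 001110, 010000, 010011*, 011101, 100000*, 100100*, 101000*, 101011, 110010, 110100*, 111100*
[col 1] 0-0011, 000-11, 1-0100, 10-000, 100-00, 11-100
Prime implicants: 0-0011, 000-11, 001110, 010000, 011101, 1-0100, 10-000, 100-00, 101011, 11-100, 110010

001110, 010000, 011101, 101011, 110010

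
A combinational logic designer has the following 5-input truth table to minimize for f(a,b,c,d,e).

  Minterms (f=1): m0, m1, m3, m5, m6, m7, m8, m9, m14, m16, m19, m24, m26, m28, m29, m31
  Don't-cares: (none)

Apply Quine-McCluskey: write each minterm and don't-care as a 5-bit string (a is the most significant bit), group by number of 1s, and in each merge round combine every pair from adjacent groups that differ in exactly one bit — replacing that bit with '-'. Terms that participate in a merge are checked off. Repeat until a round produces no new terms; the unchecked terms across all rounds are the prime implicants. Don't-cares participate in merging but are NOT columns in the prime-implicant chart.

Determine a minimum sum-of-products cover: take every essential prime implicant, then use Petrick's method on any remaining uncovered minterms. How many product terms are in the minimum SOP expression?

Round 0: 00000✓ 00001✓ 00011✓ 00101✓ 00110✓ 00111✓ 01000✓ 01001✓ 01110✓ 10000✓ 10011✓ 11000✓ 11010✓ 11100✓ 11101✓ 11111✓
Round 1: -0000✓ -0011 -1000✓ 0-000✓ 0-001✓ 0-110 00-01✓ 00-11✓ 000-1✓ 0000-✓ 001-1✓ 0011- 0100-✓ 1-000✓ 11-00 110-0 111-1 1110-
Round 2: --000 0-00- 00--1
PIs = {--000, -0011, 0-00-, 0-110, 00--1, 0011-, 11-00, 110-0, 111-1, 1110-}
Coverage chart:
  m0: --000,0-00-
  m1: 0-00-,00--1
  m3: -0011,00--1
  m5: 00--1 ←essential
  m6: 0-110,0011-
  m7: 00--1,0011-
  m8: --000,0-00-
  m9: 0-00- ←essential
  m14: 0-110 ←essential
  m16: --000 ←essential
  m19: -0011 ←essential
  m24: --000,11-00,110-0
  m26: 110-0 ←essential
  m28: 11-00,1110-
  m29: 111-1,1110-
  m31: 111-1 ←essential
Essential: --000, -0011, 0-00-, 0-110, 00--1, 110-0, 111-1
Petrick residual → 11-00
Min cover (8 terms): c'd'e' + b'c'de + a'c'd' + a'cde' + a'b'e + abd'e' + abc'e' + abce

8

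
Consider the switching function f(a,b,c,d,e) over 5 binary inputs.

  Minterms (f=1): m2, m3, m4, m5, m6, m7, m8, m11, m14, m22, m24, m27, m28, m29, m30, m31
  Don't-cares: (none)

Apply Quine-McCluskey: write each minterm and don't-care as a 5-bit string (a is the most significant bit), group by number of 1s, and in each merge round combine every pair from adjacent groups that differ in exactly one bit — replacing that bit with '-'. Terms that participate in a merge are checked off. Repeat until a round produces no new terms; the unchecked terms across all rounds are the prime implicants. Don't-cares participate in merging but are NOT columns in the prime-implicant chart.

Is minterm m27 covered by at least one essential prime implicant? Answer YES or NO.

NO

[col 0] 00010*, 00011*, 00100*, 00101*, 00110*, 00111*, 01000*, 01011*, 01110*, 10110*, 11000*, 11011*, 11100*, 11101*, 11110*, 11111*
[col 1] -0110*, -1000, -1011, -1110*, 0-011, 0-110*, 00-10*, 00-11*, 0001-*, 001-0*, 001-1*, 0010-*, 0011-*, 1-110*, 11-00, 11-11, 111-0*, 111-1*, 1110-*, 1111-*
[col 2] --110, 00-1-, 001--, 111--
Prime implicants: --110, -1000, -1011, 0-011, 00-1-, 001--, 11-00, 11-11, 111--
PI chart (minterm → PIs covering it):
  2 | 00-1-  (sole → essential)
  3 | 0-011,00-1-
  4 | 001--  (sole → essential)
  5 | 001--  (sole → essential)
  6 | --110,00-1-,001--
  7 | 00-1-,001--
  8 | -1000  (sole → essential)
  11 | -1011,0-011
  14 | --110  (sole → essential)
  22 | --110  (sole → essential)
  24 | -1000,11-00
  27 | -1011,11-11
  28 | 11-00,111--
  29 | 111--  (sole → essential)
  30 | --110,111--
  31 | 11-11,111--
Essential prime implicants: --110, -1000, 00-1-, 001--, 111--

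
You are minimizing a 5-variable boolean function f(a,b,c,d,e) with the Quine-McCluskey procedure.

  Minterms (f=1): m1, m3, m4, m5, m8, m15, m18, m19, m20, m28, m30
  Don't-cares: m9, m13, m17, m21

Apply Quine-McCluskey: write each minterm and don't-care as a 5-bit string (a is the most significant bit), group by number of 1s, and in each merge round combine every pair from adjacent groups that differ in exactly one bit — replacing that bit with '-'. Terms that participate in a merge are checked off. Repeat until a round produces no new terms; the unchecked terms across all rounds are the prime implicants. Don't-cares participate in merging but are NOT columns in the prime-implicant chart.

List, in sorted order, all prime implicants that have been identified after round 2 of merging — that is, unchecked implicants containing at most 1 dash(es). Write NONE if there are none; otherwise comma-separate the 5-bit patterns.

0100-, 011-1, 1-100, 1001-, 111-0

Round 0: 00001✓ 00011✓ 00100✓ 00101✓ 01000✓ 01001✓ 01101✓ 01111✓ 10001✓ 10010✓ 10011✓ 10100✓ 10101✓ 11100✓ 11110✓
Round 1: -0001✓ -0011✓ -0100✓ -0101✓ 0-001✓ 0-101✓ 00-01✓ 000-1✓ 0010-✓ 01-01✓ 0100- 011-1 1-100 10-01✓ 100-1✓ 1001- 1010-✓ 111-0
Round 2: -0-01 -00-1 -010- 0--01
PIs = {-0-01, -00-1, -010-, 0--01, 0100-, 011-1, 1-100, 1001-, 111-0}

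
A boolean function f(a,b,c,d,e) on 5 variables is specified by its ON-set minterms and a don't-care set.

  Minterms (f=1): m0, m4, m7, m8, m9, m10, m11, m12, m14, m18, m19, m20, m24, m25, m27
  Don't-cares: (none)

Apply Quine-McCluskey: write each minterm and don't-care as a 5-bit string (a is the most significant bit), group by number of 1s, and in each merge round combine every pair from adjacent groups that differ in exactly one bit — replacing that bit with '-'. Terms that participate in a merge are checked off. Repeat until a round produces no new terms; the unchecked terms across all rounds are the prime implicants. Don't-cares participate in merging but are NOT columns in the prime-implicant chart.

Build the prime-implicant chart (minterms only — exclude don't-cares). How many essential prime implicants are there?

6

size-2^0 implicants → 00000(✓)  00100(✓)  00111  01000(✓)  01001(✓)  01010(✓)  01011(✓)  01100(✓)  01110(✓)  10010(✓)  10011(✓)  10100(✓)  11000(✓)  11001(✓)  11011(✓)
size-2^1 implicants → -0100  -1000(✓)  -1001(✓)  -1011(✓)  0-000(✓)  0-100(✓)  00-00(✓)  01-00(✓)  01-10(✓)  010-0(✓)  010-1(✓)  0100-(✓)  0101-(✓)  011-0(✓)  1-011  1001-  110-1(✓)  1100-(✓)
size-2^2 implicants → -10-1  -100-  0--00  01--0  010--
Unchecked terms (primes): -0100, -10-1, -100-, 0--00, 00111, 01--0, 010--, 1-011, 1001-
Minterm coverage:
  m0 ⊆ 0--00 [E]
  m4 ⊆ -0100,0--00
  m7 ⊆ 00111 [E]
  m8 ⊆ -100-,0--00,01--0,010--
  m9 ⊆ -10-1,-100-,010--
  m10 ⊆ 01--0,010--
  m11 ⊆ -10-1,010--
  m12 ⊆ 0--00,01--0
  m14 ⊆ 01--0 [E]
  m18 ⊆ 1001- [E]
  m19 ⊆ 1-011,1001-
  m20 ⊆ -0100 [E]
  m24 ⊆ -100- [E]
  m25 ⊆ -10-1,-100-
  m27 ⊆ -10-1,1-011
E = {-0100, -100-, 0--00, 00111, 01--0, 1001-}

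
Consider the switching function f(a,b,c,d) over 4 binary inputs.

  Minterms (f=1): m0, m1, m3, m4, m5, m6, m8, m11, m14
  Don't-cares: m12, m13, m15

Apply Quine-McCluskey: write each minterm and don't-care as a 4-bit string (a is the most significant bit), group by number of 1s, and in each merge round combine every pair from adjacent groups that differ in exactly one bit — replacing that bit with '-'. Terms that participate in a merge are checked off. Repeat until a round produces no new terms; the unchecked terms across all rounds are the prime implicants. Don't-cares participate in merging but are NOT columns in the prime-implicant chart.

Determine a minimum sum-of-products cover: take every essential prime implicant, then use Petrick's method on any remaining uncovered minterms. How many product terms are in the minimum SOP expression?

size-2^0 implicants → 0000(✓)  0001(✓)  0011(✓)  0100(✓)  0101(✓)  0110(✓)  1000(✓)  1011(✓)  1100(✓)  1101(✓)  1110(✓)  1111(✓)
size-2^1 implicants → -000(✓)  -011  -100(✓)  -101(✓)  -110(✓)  0-00(✓)  0-01(✓)  00-1  000-(✓)  01-0(✓)  010-(✓)  1-00(✓)  1-11  11-0(✓)  11-1(✓)  110-(✓)  111-(✓)
size-2^2 implicants → --00  -1-0  -10-  0-0-  11--
Unchecked terms (primes): --00, -011, -1-0, -10-, 0-0-, 00-1, 1-11, 11--
Minterm coverage:
  m0 ⊆ --00,0-0-
  m1 ⊆ 0-0-,00-1
  m3 ⊆ -011,00-1
  m4 ⊆ --00,-1-0,-10-,0-0-
  m5 ⊆ -10-,0-0-
  m6 ⊆ -1-0 [E]
  m8 ⊆ --00 [E]
  m11 ⊆ -011,1-11
  m14 ⊆ -1-0,11--
E = {--00, -1-0}
Petrick residual → -011, 0-0-
Cover = c'd' + b'cd + bd' + a'c'  |cover|=4

4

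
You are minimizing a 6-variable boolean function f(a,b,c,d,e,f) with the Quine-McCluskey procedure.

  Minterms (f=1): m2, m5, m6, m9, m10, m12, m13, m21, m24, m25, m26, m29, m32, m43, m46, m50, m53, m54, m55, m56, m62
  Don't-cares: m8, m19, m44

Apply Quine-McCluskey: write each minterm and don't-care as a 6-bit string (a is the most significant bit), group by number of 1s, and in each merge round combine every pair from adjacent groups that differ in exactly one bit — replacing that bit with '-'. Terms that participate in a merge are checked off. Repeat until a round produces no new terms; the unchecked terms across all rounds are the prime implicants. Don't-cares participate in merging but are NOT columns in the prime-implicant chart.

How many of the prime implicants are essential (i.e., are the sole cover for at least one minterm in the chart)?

7

Round 0: 000010✓ 000101✓ 000110✓ 001000✓ 001001✓ 001010✓ 001100✓ 001101✓ 010011 010101✓ 011000✓ 011001✓ 011010✓ 011101✓ 100000 101011 101100✓ 101110✓ 110010✓ 110101✓ 110110✓ 110111✓ 111000✓ 111110✓
Round 1: -01100 -10101 -11000 0-0101✓ 0-1000✓ 0-1001✓ 0-1010✓ 0-1101✓ 00-010 00-101✓ 000-10 001-00✓ 001-01✓ 0010-0✓ 00100-✓ 00110-✓ 01-101✓ 011-01✓ 0110-0✓ 01100-✓ 1-1110 1011-0 11-110 110-10 1101-1 11011-
Round 2: 0--101 0-1-01 0-10-0 0-100- 001-0-
PIs = {-01100, -10101, -11000, 0--101, 0-1-01, 0-10-0, 0-100-, 00-010, 000-10, 001-0-, 010011, 1-1110, 100000, 101011, 1011-0, 11-110, 110-10, 1101-1, 11011-}
Coverage chart:
  m2: 00-010,000-10
  m5: 0--101 ←essential
  m6: 000-10 ←essential
  m9: 0-1-01,0-100-,001-0-
  m10: 0-10-0,00-010
  m12: -01100,001-0-
  m13: 0--101,0-1-01,001-0-
  m21: -10101,0--101
  m24: -11000,0-10-0,0-100-
  m25: 0-1-01,0-100-
  m26: 0-10-0 ←essential
  m29: 0--101,0-1-01
  m32: 100000 ←essential
  m43: 101011 ←essential
  m46: 1-1110,1011-0
  m50: 110-10 ←essential
  m53: -10101,1101-1
  m54: 11-110,110-10,11011-
  m55: 1101-1,11011-
  m56: -11000 ←essential
  m62: 1-1110,11-110
Essential: -11000, 0--101, 0-10-0, 000-10, 100000, 101011, 110-10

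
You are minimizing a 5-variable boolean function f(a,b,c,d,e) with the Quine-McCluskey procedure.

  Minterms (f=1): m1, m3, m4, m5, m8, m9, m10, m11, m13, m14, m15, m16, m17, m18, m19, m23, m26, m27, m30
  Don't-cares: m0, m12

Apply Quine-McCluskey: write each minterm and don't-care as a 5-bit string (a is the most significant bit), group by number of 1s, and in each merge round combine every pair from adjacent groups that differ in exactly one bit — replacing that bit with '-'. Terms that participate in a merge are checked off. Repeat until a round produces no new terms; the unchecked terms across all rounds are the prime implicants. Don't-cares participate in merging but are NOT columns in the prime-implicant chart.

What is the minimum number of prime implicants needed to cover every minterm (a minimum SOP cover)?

size-2^0 implicants → 00000(✓)  00001(✓)  00011(✓)  00100(✓)  00101(✓)  01000(✓)  01001(✓)  01010(✓)  01011(✓)  01100(✓)  01101(✓)  01110(✓)  01111(✓)  10000(✓)  10001(✓)  10010(✓)  10011(✓)  10111(✓)  11010(✓)  11011(✓)  11110(✓)
size-2^1 implicants → -0000(✓)  -0001(✓)  -0011(✓)  -1010(✓)  -1011(✓)  -1110(✓)  0-000(✓)  0-001(✓)  0-011(✓)  0-100(✓)  0-101(✓)  00-00(✓)  00-01(✓)  000-1(✓)  0000-(✓)  0010-(✓)  01-00(✓)  01-01(✓)  01-10(✓)  01-11(✓)  010-0(✓)  010-1(✓)  0100-(✓)  0101-(✓)  011-0(✓)  011-1(✓)  0110-(✓)  0111-(✓)  1-010(✓)  1-011(✓)  10-11  100-0(✓)  100-1(✓)  1000-(✓)  1001-(✓)  11-10(✓)  1101-(✓)
size-2^2 implicants → --011  -00-1  -000-  -1-10  -101-  0--00(✓)  0--01(✓)  0-0-1  0-00-(✓)  0-10-(✓)  00-0-(✓)  01--0(✓)  01--1(✓)  01-0-(✓)  01-1-(✓)  010--(✓)  011--(✓)  1-01-  100--
size-2^3 implicants → 0--0-  01---
Unchecked terms (primes): --011, -00-1, -000-, -1-10, -101-, 0--0-, 0-0-1, 01---, 1-01-, 10-11, 100--
Minterm coverage:
  m1 ⊆ -00-1,-000-,0--0-,0-0-1
  m3 ⊆ --011,-00-1,0-0-1
  m4 ⊆ 0--0- [E]
  m5 ⊆ 0--0- [E]
  m8 ⊆ 0--0-,01---
  m9 ⊆ 0--0-,0-0-1,01---
  m10 ⊆ -1-10,-101-,01---
  m11 ⊆ --011,-101-,0-0-1,01---
  m13 ⊆ 0--0-,01---
  m14 ⊆ -1-10,01---
  m15 ⊆ 01--- [E]
  m16 ⊆ -000-,100--
  m17 ⊆ -00-1,-000-,100--
  m18 ⊆ 1-01-,100--
  m19 ⊆ --011,-00-1,1-01-,10-11,100--
  m23 ⊆ 10-11 [E]
  m26 ⊆ -1-10,-101-,1-01-
  m27 ⊆ --011,-101-,1-01-
  m30 ⊆ -1-10 [E]
E = {-1-10, 0--0-, 01---, 10-11}
Petrick residual → --011, 100--
Cover = c'de + bde' + a'd' + a'b + ab'de + ab'c'  |cover|=6

6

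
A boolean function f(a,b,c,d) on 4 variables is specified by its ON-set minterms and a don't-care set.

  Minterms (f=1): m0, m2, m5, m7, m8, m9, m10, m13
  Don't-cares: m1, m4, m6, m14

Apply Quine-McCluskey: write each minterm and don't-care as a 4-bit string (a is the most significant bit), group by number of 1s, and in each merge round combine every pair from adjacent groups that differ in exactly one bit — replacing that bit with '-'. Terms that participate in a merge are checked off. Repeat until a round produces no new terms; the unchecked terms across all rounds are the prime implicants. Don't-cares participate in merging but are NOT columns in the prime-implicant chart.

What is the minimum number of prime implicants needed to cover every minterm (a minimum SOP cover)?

Round 0: 0000✓ 0001✓ 0010✓ 0100✓ 0101✓ 0110✓ 0111✓ 1000✓ 1001✓ 1010✓ 1101✓ 1110✓
Round 1: -000✓ -001✓ -010✓ -101✓ -110✓ 0-00✓ 0-01✓ 0-10✓ 00-0✓ 000-✓ 01-0✓ 01-1✓ 010-✓ 011-✓ 1-01✓ 1-10✓ 10-0✓ 100-✓
Round 2: --01 --10 -0-0 -00- 0--0 0-0- 01--
PIs = {--01, --10, -0-0, -00-, 0--0, 0-0-, 01--}
Coverage chart:
  m0: -0-0,-00-,0--0,0-0-
  m2: --10,-0-0,0--0
  m5: --01,0-0-,01--
  m7: 01-- ←essential
  m8: -0-0,-00-
  m9: --01,-00-
  m10: --10,-0-0
  m13: --01 ←essential
Essential: --01, 01--
Petrick residual → -0-0
Min cover (3 terms): c'd + b'd' + a'b

3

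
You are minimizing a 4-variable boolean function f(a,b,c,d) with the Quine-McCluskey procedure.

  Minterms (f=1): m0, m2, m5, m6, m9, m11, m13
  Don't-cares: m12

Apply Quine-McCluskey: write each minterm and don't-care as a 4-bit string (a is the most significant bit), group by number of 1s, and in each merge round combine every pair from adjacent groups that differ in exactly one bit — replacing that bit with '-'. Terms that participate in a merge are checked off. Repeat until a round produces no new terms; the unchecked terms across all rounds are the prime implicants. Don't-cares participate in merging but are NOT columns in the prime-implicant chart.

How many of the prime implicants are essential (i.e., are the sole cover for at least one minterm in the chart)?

[col 0] 0000*, 0010*, 0101*, 0110*, 1001*, 1011*, 1100*, 1101*
[col 1] -101, 0-10, 00-0, 1-01, 10-1, 110-
Prime implicants: -101, 0-10, 00-0, 1-01, 10-1, 110-
PI chart (minterm → PIs covering it):
  0 | 00-0  (sole → essential)
  2 | 0-10,00-0
  5 | -101  (sole → essential)
  6 | 0-10  (sole → essential)
  9 | 1-01,10-1
  11 | 10-1  (sole → essential)
  13 | -101,1-01,110-
Essential prime implicants: -101, 0-10, 00-0, 10-1

4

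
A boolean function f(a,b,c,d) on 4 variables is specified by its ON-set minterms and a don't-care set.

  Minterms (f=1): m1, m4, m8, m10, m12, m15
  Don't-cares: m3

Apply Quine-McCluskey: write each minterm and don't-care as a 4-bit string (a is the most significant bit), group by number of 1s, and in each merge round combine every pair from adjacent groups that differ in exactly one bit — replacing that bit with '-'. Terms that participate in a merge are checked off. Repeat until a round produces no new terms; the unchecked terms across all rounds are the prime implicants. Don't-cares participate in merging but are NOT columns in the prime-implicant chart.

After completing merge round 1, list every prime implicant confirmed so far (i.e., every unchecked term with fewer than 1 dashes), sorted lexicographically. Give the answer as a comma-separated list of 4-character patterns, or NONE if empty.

size-2^0 implicants → 0001(✓)  0011(✓)  0100(✓)  1000(✓)  1010(✓)  1100(✓)  1111
size-2^1 implicants → -100  00-1  1-00  10-0
Unchecked terms (primes): -100, 00-1, 1-00, 10-0, 1111

1111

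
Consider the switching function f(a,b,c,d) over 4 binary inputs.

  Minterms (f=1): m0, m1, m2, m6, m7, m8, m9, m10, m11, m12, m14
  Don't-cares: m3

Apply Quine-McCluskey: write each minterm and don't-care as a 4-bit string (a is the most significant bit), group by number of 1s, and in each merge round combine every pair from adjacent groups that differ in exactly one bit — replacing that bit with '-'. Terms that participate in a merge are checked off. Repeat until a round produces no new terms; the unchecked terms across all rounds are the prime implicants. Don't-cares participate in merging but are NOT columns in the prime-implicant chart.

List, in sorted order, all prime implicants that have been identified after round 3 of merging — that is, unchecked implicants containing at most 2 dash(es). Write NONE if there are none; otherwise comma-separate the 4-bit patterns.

--10, 0-1-, 1--0

size-2^0 implicants → 0000(✓)  0001(✓)  0010(✓)  0011(✓)  0110(✓)  0111(✓)  1000(✓)  1001(✓)  1010(✓)  1011(✓)  1100(✓)  1110(✓)
size-2^1 implicants → -000(✓)  -001(✓)  -010(✓)  -011(✓)  -110(✓)  0-10(✓)  0-11(✓)  00-0(✓)  00-1(✓)  000-(✓)  001-(✓)  011-(✓)  1-00(✓)  1-10(✓)  10-0(✓)  10-1(✓)  100-(✓)  101-(✓)  11-0(✓)
size-2^2 implicants → --10  -0-0(✓)  -0-1(✓)  -00-(✓)  -01-(✓)  0-1-  00--(✓)  1--0  10--(✓)
size-2^3 implicants → -0--
Unchecked terms (primes): --10, -0--, 0-1-, 1--0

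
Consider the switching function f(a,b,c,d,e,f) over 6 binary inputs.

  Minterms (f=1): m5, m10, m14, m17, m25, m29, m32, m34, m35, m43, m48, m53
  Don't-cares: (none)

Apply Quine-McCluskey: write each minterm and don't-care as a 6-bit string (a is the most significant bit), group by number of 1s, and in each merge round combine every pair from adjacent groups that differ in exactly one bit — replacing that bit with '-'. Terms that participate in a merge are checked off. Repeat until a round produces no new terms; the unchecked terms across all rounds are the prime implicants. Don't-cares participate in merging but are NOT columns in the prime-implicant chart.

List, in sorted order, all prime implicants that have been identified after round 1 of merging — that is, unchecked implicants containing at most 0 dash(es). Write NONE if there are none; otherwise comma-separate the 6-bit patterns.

Round 0: 000101 001010✓ 001110✓ 010001✓ 011001✓ 011101✓ 100000✓ 100010✓ 100011✓ 101011✓ 110000✓ 110101
Round 1: 001-10 01-001 011-01 1-0000 10-011 1000-0 10001-
PIs = {000101, 001-10, 01-001, 011-01, 1-0000, 10-011, 1000-0, 10001-, 110101}

000101, 110101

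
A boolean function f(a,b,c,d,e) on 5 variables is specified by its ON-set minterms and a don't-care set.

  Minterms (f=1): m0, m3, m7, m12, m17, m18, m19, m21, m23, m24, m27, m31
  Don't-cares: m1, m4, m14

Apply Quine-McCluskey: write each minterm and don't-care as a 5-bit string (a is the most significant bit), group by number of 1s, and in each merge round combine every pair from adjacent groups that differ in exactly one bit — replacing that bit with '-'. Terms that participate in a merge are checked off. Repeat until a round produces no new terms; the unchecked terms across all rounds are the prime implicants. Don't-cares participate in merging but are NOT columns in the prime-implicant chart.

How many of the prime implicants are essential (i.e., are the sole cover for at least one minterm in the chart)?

size-2^0 implicants → 00000(✓)  00001(✓)  00011(✓)  00100(✓)  00111(✓)  01100(✓)  01110(✓)  10001(✓)  10010(✓)  10011(✓)  10101(✓)  10111(✓)  11000  11011(✓)  11111(✓)
size-2^1 implicants → -0001(✓)  -0011(✓)  -0111(✓)  0-100  00-00  00-11(✓)  000-1(✓)  0000-  011-0  1-011(✓)  1-111(✓)  10-01(✓)  10-11(✓)  100-1(✓)  1001-  101-1(✓)  11-11(✓)
size-2^2 implicants → -0-11  -00-1  1--11  10--1
Unchecked terms (primes): -0-11, -00-1, 0-100, 00-00, 0000-, 011-0, 1--11, 10--1, 1001-, 11000
Minterm coverage:
  m0 ⊆ 00-00,0000-
  m3 ⊆ -0-11,-00-1
  m7 ⊆ -0-11 [E]
  m12 ⊆ 0-100,011-0
  m17 ⊆ -00-1,10--1
  m18 ⊆ 1001- [E]
  m19 ⊆ -0-11,-00-1,1--11,10--1,1001-
  m21 ⊆ 10--1 [E]
  m23 ⊆ -0-11,1--11,10--1
  m24 ⊆ 11000 [E]
  m27 ⊆ 1--11 [E]
  m31 ⊆ 1--11 [E]
E = {-0-11, 1--11, 10--1, 1001-, 11000}

5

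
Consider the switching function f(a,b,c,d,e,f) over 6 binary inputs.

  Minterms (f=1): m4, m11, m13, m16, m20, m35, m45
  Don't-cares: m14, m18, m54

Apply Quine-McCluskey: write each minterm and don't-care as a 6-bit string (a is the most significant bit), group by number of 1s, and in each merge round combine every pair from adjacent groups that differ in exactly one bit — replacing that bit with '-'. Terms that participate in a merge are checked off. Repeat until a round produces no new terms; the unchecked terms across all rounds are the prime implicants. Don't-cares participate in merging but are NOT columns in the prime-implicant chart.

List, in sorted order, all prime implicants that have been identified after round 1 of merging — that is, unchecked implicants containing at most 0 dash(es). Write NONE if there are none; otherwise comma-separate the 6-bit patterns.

size-2^0 implicants → 000100(✓)  001011  001101(✓)  001110  010000(✓)  010010(✓)  010100(✓)  100011  101101(✓)  110110
size-2^1 implicants → -01101  0-0100  010-00  0100-0
Unchecked terms (primes): -01101, 0-0100, 001011, 001110, 010-00, 0100-0, 100011, 110110

001011, 001110, 100011, 110110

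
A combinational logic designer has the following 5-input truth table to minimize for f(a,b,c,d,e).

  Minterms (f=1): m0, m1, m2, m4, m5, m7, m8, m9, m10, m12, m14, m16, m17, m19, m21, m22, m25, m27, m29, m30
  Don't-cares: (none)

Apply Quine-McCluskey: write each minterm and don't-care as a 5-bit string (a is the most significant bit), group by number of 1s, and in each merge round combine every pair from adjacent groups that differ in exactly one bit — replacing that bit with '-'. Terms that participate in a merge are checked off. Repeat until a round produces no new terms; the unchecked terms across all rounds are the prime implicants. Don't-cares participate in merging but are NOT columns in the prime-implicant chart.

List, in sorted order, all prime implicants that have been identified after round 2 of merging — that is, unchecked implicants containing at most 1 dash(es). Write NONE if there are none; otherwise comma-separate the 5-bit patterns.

-1110, 001-1, 1-110

Round 0: 00000✓ 00001✓ 00010✓ 00100✓ 00101✓ 00111✓ 01000✓ 01001✓ 01010✓ 01100✓ 01110✓ 10000✓ 10001✓ 10011✓ 10101✓ 10110✓ 11001✓ 11011✓ 11101✓ 11110✓
Round 1: -0000✓ -0001✓ -0101✓ -1001✓ -1110 0-000✓ 0-001✓ 0-010✓ 0-100✓ 00-00✓ 00-01✓ 000-0✓ 0000-✓ 001-1 0010-✓ 01-00✓ 01-10✓ 010-0✓ 0100-✓ 011-0✓ 1-001✓ 1-011✓ 1-101✓ 1-110 10-01✓ 100-1✓ 1000-✓ 11-01✓ 110-1✓
Round 2: --001 -0-01 -000- 0--00 0-0-0 0-00- 00-0- 01--0 1--01 1-0-1
PIs = {--001, -0-01, -000-, -1110, 0--00, 0-0-0, 0-00-, 00-0-, 001-1, 01--0, 1--01, 1-0-1, 1-110}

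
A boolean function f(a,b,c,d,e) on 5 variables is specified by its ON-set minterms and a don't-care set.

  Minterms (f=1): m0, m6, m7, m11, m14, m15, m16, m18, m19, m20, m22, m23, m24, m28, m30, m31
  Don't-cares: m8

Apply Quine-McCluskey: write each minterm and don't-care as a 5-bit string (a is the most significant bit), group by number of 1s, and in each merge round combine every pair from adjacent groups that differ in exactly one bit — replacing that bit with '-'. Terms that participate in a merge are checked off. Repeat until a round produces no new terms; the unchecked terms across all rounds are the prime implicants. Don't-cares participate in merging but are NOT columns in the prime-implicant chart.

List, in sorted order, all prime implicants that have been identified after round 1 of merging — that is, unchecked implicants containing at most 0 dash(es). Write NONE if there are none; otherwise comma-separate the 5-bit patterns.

NONE

size-2^0 implicants → 00000(✓)  00110(✓)  00111(✓)  01000(✓)  01011(✓)  01110(✓)  01111(✓)  10000(✓)  10010(✓)  10011(✓)  10100(✓)  10110(✓)  10111(✓)  11000(✓)  11100(✓)  11110(✓)  11111(✓)
size-2^1 implicants → -0000(✓)  -0110(✓)  -0111(✓)  -1000(✓)  -1110(✓)  -1111(✓)  0-000(✓)  0-110(✓)  0-111(✓)  0011-(✓)  01-11  0111-(✓)  1-000(✓)  1-100(✓)  1-110(✓)  1-111(✓)  10-00(✓)  10-10(✓)  10-11(✓)  100-0(✓)  1001-(✓)  101-0(✓)  1011-(✓)  11-00(✓)  111-0(✓)  1111-(✓)
size-2^2 implicants → --000  --110(✓)  --111(✓)  -011-(✓)  -111-(✓)  0-11-(✓)  1--00  1-1-0  1-11-(✓)  10--0  10-1-
size-2^3 implicants → --11-
Unchecked terms (primes): --000, --11-, 01-11, 1--00, 1-1-0, 10--0, 10-1-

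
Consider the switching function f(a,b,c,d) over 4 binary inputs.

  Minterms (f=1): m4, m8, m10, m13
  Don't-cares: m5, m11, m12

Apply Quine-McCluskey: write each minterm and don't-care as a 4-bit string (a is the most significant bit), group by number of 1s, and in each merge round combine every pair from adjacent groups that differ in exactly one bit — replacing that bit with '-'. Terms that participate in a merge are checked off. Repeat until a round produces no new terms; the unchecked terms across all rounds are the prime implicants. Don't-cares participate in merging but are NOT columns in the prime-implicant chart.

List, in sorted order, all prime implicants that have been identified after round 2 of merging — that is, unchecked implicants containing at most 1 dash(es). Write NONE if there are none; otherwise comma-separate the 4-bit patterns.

1-00, 10-0, 101-

size-2^0 implicants → 0100(✓)  0101(✓)  1000(✓)  1010(✓)  1011(✓)  1100(✓)  1101(✓)
size-2^1 implicants → -100(✓)  -101(✓)  010-(✓)  1-00  10-0  101-  110-(✓)
size-2^2 implicants → -10-
Unchecked terms (primes): -10-, 1-00, 10-0, 101-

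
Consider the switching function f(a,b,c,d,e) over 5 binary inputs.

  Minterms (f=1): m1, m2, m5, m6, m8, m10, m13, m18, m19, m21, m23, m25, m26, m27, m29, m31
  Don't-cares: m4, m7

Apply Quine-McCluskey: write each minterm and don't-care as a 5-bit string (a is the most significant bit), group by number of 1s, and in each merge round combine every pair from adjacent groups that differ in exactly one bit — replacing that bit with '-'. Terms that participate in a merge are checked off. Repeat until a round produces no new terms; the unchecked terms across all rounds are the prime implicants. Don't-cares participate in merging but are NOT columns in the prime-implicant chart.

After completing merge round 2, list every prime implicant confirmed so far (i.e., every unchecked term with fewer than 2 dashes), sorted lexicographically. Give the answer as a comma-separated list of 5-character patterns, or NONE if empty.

[col 0] 00001*, 00010*, 00100*, 00101*, 00110*, 00111*, 01000*, 01010*, 01101*, 10010*, 10011*, 10101*, 10111*, 11001*, 11010*, 11011*, 11101*, 11111*
[col 1] -0010*, -0101*, -0111*, -1010*, -1101*, 0-010*, 0-101*, 00-01, 00-10, 001-0*, 001-1*, 0010-*, 0011-*, 010-0, 1-010*, 1-011*, 1-101*, 1-111*, 10-11*, 1001-*, 101-1*, 11-01*, 11-11*, 110-1*, 1101-*, 111-1*
[col 2] --010, --101, -01-1, 001--, 1--11, 1-01-, 1-1-1, 11--1
Prime implicants: --010, --101, -01-1, 00-01, 00-10, 001--, 010-0, 1--11, 1-01-, 1-1-1, 11--1

00-01, 00-10, 010-0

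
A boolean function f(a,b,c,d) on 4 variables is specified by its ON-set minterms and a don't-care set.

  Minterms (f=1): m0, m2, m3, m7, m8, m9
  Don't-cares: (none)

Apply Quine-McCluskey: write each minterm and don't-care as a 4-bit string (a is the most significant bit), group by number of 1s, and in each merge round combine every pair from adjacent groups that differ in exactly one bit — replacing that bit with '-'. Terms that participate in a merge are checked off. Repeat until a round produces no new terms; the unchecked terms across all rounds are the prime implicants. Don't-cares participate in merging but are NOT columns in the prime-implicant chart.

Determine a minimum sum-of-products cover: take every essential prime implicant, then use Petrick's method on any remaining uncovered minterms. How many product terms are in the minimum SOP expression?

3

Round 0: 0000✓ 0010✓ 0011✓ 0111✓ 1000✓ 1001✓
Round 1: -000 0-11 00-0 001- 100-
PIs = {-000, 0-11, 00-0, 001-, 100-}
Coverage chart:
  m0: -000,00-0
  m2: 00-0,001-
  m3: 0-11,001-
  m7: 0-11 ←essential
  m8: -000,100-
  m9: 100- ←essential
Essential: 0-11, 100-
Petrick residual → 00-0
Min cover (3 terms): a'cd + a'b'd' + ab'c'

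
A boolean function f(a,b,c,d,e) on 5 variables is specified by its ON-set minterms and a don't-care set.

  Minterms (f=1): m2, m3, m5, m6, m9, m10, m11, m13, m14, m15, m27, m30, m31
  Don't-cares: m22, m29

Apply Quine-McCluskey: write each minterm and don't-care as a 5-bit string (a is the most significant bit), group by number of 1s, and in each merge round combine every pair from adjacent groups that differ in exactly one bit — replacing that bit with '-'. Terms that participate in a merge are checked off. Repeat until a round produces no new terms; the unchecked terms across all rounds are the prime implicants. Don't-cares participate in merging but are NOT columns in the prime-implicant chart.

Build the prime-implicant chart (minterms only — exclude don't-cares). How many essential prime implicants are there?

4

[col 0] 00010*, 00011*, 00101*, 00110*, 01001*, 01010*, 01011*, 01101*, 01110*, 01111*, 10110*, 11011*, 11101*, 11110*, 11111*
[col 1] -0110*, -1011*, -1101*, -1110*, -1111*, 0-010*, 0-011*, 0-101, 0-110*, 00-10*, 0001-*, 01-01*, 01-10*, 01-11*, 010-1*, 0101-*, 011-1*, 0111-*, 1-110*, 11-11*, 111-1*, 1111-*
[col 2] --110, -1-11, -11-1, -111-, 0--10, 0-01-, 01--1, 01-1-
Prime implicants: --110, -1-11, -11-1, -111-, 0--10, 0-01-, 0-101, 01--1, 01-1-
PI chart (minterm → PIs covering it):
  2 | 0--10,0-01-
  3 | 0-01-  (sole → essential)
  5 | 0-101  (sole → essential)
  6 | --110,0--10
  9 | 01--1  (sole → essential)
  10 | 0--10,0-01-,01-1-
  11 | -1-11,0-01-,01--1,01-1-
  13 | -11-1,0-101,01--1
  14 | --110,-111-,0--10,01-1-
  15 | -1-11,-11-1,-111-,01--1,01-1-
  27 | -1-11  (sole → essential)
  30 | --110,-111-
  31 | -1-11,-11-1,-111-
Essential prime implicants: -1-11, 0-01-, 0-101, 01--1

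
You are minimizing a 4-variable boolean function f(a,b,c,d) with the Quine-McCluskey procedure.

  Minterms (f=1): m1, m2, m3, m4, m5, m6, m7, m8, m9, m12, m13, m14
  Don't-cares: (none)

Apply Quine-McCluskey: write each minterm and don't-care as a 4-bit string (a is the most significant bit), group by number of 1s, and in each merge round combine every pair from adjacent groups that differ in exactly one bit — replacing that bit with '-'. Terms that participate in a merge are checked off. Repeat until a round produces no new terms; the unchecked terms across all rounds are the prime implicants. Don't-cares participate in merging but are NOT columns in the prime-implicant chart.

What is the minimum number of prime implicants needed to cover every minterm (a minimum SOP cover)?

4

Round 0: 0001✓ 0010✓ 0011✓ 0100✓ 0101✓ 0110✓ 0111✓ 1000✓ 1001✓ 1100✓ 1101✓ 1110✓
Round 1: -001✓ -100✓ -101✓ -110✓ 0-01✓ 0-10✓ 0-11✓ 00-1✓ 001-✓ 01-0✓ 01-1✓ 010-✓ 011-✓ 1-00✓ 1-01✓ 100-✓ 11-0✓ 110-✓
Round 2: --01 -1-0 -10- 0--1 0-1- 01-- 1-0-
PIs = {--01, -1-0, -10-, 0--1, 0-1-, 01--, 1-0-}
Coverage chart:
  m1: --01,0--1
  m2: 0-1- ←essential
  m3: 0--1,0-1-
  m4: -1-0,-10-,01--
  m5: --01,-10-,0--1,01--
  m6: -1-0,0-1-,01--
  m7: 0--1,0-1-,01--
  m8: 1-0- ←essential
  m9: --01,1-0-
  m12: -1-0,-10-,1-0-
  m13: --01,-10-,1-0-
  m14: -1-0 ←essential
Essential: -1-0, 0-1-, 1-0-
Petrick residual → --01
Min cover (4 terms): c'd + bd' + a'c + ac'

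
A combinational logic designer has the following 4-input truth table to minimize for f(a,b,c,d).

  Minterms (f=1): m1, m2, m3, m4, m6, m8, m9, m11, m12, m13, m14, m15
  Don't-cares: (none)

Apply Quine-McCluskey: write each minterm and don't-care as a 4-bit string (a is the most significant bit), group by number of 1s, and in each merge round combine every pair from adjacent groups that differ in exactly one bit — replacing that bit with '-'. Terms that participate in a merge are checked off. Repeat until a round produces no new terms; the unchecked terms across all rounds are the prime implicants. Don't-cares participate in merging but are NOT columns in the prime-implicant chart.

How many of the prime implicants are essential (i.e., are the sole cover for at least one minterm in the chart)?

Round 0: 0001✓ 0010✓ 0011✓ 0100✓ 0110✓ 1000✓ 1001✓ 1011✓ 1100✓ 1101✓ 1110✓ 1111✓
Round 1: -001✓ -011✓ -100✓ -110✓ 0-10 00-1✓ 001- 01-0✓ 1-00✓ 1-01✓ 1-11✓ 10-1✓ 100-✓ 11-0✓ 11-1✓ 110-✓ 111-✓
Round 2: -0-1 -1-0 1--1 1-0- 11--
PIs = {-0-1, -1-0, 0-10, 001-, 1--1, 1-0-, 11--}
Coverage chart:
  m1: -0-1 ←essential
  m2: 0-10,001-
  m3: -0-1,001-
  m4: -1-0 ←essential
  m6: -1-0,0-10
  m8: 1-0- ←essential
  m9: -0-1,1--1,1-0-
  m11: -0-1,1--1
  m12: -1-0,1-0-,11--
  m13: 1--1,1-0-,11--
  m14: -1-0,11--
  m15: 1--1,11--
Essential: -0-1, -1-0, 1-0-

3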